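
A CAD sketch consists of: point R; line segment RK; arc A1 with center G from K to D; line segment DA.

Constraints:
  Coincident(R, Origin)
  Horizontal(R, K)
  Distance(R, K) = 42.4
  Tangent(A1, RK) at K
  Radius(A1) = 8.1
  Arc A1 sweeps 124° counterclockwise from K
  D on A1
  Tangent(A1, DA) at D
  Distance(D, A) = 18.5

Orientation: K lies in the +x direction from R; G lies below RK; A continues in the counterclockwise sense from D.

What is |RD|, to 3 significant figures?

37.9

R is at the origin; R and K share the same y with |RK| = 42.4 and K on the +x side, so K = (42.4, 0.00). A1 meets RK tangentially, so GK is at right angles to RK, so G = K + (0, -8.1) = (42.4, -8.10). On A1, K sits at bearing 90° from G; a 124° counterclockwise sweep puts D at bearing 214°, so D = G + 8.1·(cos 214°, sin 214°) = (35.7, -12.6). Then |RD| = |D − R| = 37.9.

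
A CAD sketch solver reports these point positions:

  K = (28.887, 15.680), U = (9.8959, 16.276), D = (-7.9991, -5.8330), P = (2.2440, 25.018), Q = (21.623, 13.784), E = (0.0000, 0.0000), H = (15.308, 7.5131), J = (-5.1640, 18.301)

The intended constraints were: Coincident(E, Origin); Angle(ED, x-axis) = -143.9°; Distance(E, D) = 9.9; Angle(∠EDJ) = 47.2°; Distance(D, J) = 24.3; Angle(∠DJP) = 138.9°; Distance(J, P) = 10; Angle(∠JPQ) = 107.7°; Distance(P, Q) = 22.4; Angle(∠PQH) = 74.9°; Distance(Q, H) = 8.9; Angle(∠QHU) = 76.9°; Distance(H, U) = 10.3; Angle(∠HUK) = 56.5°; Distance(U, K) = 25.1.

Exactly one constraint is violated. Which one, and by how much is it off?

Distance(U, K) = 25.1 — off by 6.10.

E = (0.00, 0.00) ✓; ED at -143.9° ✓; |ED| = 9.900 ✓; ∠EDJ = 47.20° ✓; |DJ| = 24.30 ✓; ∠DJP = 138.9° ✓; |JP| = 10.00 ✓; ∠JPQ = 107.7° ✓; |PQ| = 22.40 ✓; ∠PQH = 74.90° ✓; |QH| = 8.900 ✓; ∠QHU = 76.90° ✓; |HU| = 10.30 ✓; ∠HUK = 56.50° ✓; |UK| = 19.00 ✗.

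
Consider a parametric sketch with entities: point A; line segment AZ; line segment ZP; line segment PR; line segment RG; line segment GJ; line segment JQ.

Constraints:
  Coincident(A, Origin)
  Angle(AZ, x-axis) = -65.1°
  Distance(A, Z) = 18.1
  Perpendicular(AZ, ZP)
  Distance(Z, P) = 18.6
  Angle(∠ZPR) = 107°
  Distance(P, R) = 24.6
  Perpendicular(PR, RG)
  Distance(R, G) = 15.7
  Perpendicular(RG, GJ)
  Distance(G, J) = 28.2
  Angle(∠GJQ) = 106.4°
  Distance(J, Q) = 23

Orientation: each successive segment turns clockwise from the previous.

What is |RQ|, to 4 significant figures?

35.27

The perpendicularity gives GJ at right angles to RG, so GJ runs at -48.10°; with |GJ| = 28.2, J = (4.840, -16.44). ∠GJQ = 106.4° gives JQ at -121.7° from the x-axis; with |JQ| = 23.0, Q = (-7.246, -36.01). Then |RQ| = |Q − R| = 35.27.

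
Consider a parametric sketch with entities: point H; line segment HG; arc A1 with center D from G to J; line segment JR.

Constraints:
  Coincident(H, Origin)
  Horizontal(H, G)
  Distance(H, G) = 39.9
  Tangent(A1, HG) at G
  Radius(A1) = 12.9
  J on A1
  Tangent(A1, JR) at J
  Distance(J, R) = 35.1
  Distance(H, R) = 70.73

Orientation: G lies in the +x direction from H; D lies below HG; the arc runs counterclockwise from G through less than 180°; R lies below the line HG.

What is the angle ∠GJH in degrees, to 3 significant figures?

80.8°

Checks: |DG| = 12.90 ✓; |DJ| = 12.90 ✓; ∠(DJ, JR) = 90.00° ✓; |JR| = 35.10 ✓; |HR| = 70.73 ✓.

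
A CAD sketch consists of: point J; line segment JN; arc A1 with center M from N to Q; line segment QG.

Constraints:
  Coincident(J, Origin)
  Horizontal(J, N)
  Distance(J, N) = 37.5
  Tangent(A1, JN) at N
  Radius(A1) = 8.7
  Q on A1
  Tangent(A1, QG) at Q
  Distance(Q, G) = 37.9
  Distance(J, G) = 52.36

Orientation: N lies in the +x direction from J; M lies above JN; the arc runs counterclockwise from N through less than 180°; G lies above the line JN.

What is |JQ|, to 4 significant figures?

46.86

J is at the origin; JN is horizontal with |JN| = 37.5 and N on the +x side, so N = (37.50, 0.000). The tangent condition forces MN to be normal to JN, so M = N + (0, 8.7) = (37.50, 8.700). Since MQ ⟂ QG (tangency), |MG| = √(8.7² + 37.9²) = 38.89 regardless of where Q sits on A1. So G lies on both circle(J, 52.36) and circle(M, 38.89); the above-JN intersection is G = (25.55, 45.70). Q is the foot of the tangent from G: Q = (44.97, 13.16).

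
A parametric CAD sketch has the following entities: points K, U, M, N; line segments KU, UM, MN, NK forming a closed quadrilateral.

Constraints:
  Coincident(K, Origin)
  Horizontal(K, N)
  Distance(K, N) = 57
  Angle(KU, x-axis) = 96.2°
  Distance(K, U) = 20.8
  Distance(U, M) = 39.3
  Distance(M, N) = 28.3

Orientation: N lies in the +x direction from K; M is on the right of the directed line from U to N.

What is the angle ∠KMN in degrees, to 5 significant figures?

166.80°

Checks: |UM| = 39.30 ✓; |MN| = 28.30 ✓.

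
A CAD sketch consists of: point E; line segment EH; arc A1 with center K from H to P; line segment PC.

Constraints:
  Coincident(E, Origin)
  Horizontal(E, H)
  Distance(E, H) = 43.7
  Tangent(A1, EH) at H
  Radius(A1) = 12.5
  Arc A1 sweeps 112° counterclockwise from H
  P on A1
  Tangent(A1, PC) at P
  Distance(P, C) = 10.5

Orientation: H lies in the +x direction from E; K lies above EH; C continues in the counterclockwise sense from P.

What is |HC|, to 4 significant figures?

27.99

E is at the origin; EH is horizontal with |EH| = 43.7 and H on the +x side, so H = (43.70, 0.000). A1 meets EH tangentially, so KH is at right angles to EH, so K = H + (0, 12.5) = (43.70, 12.50). On A1, H sits at bearing -90° from K; a 112° counterclockwise sweep puts P at bearing 22°, so P = K + 12.5·(cos 22°, sin 22°) = (55.29, 17.18). Tangency of A1 to PC means the radius KP is perpendicular to PC, so PC runs along (−sin 22°, cos 22°); with |PC| = 10.5, C = (51.36, 26.92). Then |HC| = |C − H| = 27.99.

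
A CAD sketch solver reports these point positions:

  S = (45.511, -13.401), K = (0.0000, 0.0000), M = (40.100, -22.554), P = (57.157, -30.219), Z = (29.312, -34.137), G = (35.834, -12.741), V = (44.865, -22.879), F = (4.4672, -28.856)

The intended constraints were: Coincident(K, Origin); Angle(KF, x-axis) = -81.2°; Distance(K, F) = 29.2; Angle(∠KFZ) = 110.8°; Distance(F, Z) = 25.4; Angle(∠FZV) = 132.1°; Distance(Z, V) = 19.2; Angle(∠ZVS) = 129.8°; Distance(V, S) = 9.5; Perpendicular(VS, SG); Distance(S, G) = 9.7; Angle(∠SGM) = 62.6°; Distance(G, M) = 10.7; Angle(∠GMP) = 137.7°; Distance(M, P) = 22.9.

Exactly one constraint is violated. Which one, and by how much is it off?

Distance(M, P) = 22.9 — off by 4.20.

K = (0.00, 0.00) ✓; KF at -81.20° ✓; |KF| = 29.20 ✓; ∠KFZ = 110.8° ✓; |FZ| = 25.40 ✓; ∠FZV = 132.1° ✓; |ZV| = 19.20 ✓; ∠ZVS = 129.8° ✓; |VS| = 9.500 ✓; ∠(VS, SG) = 90.00° ✓; |SG| = 9.699 ✓; ∠SGM = 62.60° ✓; |GM| = 10.70 ✓; ∠GMP = 137.7° ✓; |MP| = 18.70 ✗.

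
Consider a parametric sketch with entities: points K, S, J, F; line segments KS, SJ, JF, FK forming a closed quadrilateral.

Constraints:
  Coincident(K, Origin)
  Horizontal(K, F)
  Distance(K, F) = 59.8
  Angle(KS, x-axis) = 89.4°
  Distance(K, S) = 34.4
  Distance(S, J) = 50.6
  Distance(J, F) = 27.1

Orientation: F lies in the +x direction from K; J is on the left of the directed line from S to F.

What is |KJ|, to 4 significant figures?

56.17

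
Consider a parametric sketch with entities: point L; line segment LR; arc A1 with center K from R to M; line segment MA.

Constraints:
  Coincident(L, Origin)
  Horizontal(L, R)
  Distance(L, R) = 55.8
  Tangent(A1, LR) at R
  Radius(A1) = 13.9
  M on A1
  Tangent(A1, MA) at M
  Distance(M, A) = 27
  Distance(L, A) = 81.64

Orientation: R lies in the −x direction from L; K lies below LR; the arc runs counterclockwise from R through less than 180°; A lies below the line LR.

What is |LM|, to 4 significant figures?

70.92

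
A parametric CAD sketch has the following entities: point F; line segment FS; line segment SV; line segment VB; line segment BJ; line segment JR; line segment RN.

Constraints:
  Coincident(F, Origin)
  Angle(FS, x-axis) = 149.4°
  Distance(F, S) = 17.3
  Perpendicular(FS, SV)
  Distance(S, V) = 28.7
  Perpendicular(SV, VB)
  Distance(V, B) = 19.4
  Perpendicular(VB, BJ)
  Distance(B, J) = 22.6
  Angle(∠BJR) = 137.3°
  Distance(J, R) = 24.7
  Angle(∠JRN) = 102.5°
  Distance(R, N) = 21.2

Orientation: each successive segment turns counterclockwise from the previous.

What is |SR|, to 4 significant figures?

12.34

F is at the origin; FS runs at 149.4° with length 17.3, so S = (-14.89, 8.806). The perpendicularity gives SV at right angles to FS, so SV runs at -120.6°; with |SV| = 28.7, V = (-29.50, -15.90). The perpendicularity gives VB at right angles to SV, so VB runs at -30.60°; with |VB| = 19.4, B = (-12.80, -25.77). VB ⟂ BJ, so BJ runs at 59.40°; with |BJ| = 22.6, J = (-1.298, -6.320). ∠BJR = 137.3° gives JR at 102.1° from the x-axis; with |JR| = 24.7, R = (-6.475, 17.83). Then |SR| = |R − S| = 12.34.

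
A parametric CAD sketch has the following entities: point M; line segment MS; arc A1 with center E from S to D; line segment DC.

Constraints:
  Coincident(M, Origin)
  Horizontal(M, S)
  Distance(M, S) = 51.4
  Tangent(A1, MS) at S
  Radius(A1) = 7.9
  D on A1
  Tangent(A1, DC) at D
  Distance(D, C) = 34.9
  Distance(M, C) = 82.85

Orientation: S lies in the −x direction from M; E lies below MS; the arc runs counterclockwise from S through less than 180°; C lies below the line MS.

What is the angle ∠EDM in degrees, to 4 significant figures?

33.16°

M is at the origin; M and S share the same y with |MS| = 51.4 and S on the −x side, so S = (-51.40, 0.000). A1 meets MS tangentially, so ES is at right angles to MS, so E = S + (0, -7.9) = (-51.40, -7.900). Since ED ⟂ DC (tangency), |EC| = √(7.9² + 34.9²) = 35.78 regardless of where D sits on A1. So C lies on both circle(M, 82.85) and circle(E, 35.78); the below-MS intersection is C = (-75.32, -34.51). D is the foot of the tangent from C: D = (-58.30, -4.047).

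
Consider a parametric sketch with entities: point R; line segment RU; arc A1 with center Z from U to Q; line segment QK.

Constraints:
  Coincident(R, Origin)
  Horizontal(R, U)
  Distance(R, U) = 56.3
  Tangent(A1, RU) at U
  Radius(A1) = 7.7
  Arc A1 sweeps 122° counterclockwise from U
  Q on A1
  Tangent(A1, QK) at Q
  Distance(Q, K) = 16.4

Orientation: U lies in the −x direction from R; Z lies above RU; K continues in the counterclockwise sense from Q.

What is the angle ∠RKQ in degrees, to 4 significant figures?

34.28°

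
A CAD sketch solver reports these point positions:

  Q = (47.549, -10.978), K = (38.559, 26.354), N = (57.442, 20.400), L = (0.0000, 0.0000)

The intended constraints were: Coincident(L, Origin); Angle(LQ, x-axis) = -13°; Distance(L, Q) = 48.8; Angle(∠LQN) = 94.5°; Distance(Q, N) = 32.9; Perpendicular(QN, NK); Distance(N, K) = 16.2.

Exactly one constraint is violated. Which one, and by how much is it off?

Distance(N, K) = 16.2 — off by 3.60.

L = (0.00, 0.00) ✓; LQ at -13.00° ✓; |LQ| = 48.80 ✓; ∠LQN = 94.50° ✓; |QN| = 32.90 ✓; ∠(QN, NK) = 90.00° ✓; |NK| = 19.80 ✗.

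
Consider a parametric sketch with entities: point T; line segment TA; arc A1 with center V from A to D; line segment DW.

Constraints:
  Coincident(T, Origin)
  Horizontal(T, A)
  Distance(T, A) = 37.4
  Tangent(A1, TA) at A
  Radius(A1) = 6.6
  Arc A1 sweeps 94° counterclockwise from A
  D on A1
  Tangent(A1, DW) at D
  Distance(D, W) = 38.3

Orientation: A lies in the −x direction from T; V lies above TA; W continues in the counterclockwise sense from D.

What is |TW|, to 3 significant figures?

56.3

On A1, A sits at bearing -90° from V; a 94° counterclockwise sweep puts D at bearing 4°, so D = V + 6.6·(cos 4°, sin 4°) = (-30.8, 7.06). The tangent condition forces VD to be normal to DW, so DW runs along (−sin 4°, cos 4°); with |DW| = 38.3, W = (-33.5, 45.3). Then |TW| = |W − T| = 56.3.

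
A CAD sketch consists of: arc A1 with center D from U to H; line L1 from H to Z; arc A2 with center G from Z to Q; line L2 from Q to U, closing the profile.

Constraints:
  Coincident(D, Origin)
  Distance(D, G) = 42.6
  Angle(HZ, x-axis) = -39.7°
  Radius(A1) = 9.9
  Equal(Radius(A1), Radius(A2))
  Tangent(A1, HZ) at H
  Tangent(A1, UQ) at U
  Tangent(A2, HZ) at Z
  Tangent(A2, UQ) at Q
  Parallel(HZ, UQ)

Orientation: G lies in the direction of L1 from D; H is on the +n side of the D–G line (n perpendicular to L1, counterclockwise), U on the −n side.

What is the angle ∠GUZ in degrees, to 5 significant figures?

11.845°

The slot axis is L1's direction at -39.7°, so u = (cos -39.7°, sin -39.7°) = (0.76940, -0.63877) and n = (−sin -39.7°, cos -39.7°) = (0.63877, 0.76940). D is at the origin and G lies 42.6 along u from D, so G = 42.6·u = (32.776, -27.212). Tangency of A1 to both parallel lines with radius 9.9 puts H and U at D ± 9.9·n: H = (6.3238, 7.6171), U = (-6.3238, -7.6171). Equal radii place Z and Q the same way about G: Z = G + 9.9·n = (39.100, -19.594), Q = G − 9.9·n = (26.453, -34.829). Then cos ∠GUZ = UG·UZ / (|UG||UZ|), giving 11.845°.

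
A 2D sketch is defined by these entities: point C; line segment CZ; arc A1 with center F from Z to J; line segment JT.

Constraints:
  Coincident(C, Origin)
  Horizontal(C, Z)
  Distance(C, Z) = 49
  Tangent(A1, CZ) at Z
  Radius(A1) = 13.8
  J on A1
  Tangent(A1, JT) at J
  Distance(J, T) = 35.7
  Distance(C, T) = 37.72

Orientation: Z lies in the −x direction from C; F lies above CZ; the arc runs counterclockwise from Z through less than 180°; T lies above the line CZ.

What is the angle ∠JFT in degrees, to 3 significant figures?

68.9°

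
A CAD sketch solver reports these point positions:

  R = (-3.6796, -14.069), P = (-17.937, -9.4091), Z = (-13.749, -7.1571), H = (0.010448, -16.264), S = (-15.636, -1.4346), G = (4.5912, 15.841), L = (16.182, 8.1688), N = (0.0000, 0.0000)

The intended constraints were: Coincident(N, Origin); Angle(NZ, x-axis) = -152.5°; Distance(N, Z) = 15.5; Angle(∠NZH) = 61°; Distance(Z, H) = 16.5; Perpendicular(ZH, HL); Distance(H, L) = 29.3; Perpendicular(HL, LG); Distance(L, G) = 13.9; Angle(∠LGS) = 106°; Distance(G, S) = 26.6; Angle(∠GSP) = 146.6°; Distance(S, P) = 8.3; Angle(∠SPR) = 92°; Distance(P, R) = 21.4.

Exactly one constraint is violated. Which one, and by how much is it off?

Distance(P, R) = 21.4 — off by 6.40.

N = (0.00, 0.00) ✓; NZ at -152.5° ✓; |NZ| = 15.50 ✓; ∠NZH = 61.00° ✓; |ZH| = 16.50 ✓; ∠(ZH, HL) = 90.00° ✓; |HL| = 29.30 ✓; ∠(HL, LG) = 90.00° ✓; |LG| = 13.90 ✓; ∠LGS = 106.0° ✓; |GS| = 26.60 ✓; ∠GSP = 146.6° ✓; |SP| = 8.300 ✓; ∠SPR = 92.00° ✓; |PR| = 15.00 ✗.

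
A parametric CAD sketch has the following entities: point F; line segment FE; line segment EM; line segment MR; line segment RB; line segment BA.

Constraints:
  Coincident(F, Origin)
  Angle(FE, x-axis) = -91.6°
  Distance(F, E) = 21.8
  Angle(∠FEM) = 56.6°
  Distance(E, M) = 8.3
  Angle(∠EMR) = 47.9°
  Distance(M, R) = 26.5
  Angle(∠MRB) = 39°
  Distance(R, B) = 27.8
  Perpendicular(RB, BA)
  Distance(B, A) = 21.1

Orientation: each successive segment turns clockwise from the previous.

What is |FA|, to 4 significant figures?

25.18

∠MRB = 39.0° gives RB at -128.1° from the x-axis; with |RB| = 27.8, B = (1.270, -32.99). RB ⟂ BA, so BA runs at 141.9°; with |BA| = 21.1, A = (-15.33, -19.97). Then |FA| = |A − F| = 25.18.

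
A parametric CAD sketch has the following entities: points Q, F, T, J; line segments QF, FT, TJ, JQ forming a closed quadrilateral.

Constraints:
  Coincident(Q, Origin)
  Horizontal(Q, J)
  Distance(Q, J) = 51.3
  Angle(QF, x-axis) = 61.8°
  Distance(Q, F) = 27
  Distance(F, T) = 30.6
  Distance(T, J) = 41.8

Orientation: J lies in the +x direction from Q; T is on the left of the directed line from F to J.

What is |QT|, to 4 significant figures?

55.63

Q is at the origin; Q and J share the same y with |QJ| = 51.3 and J in +x, so J = (51.3, 0). QF runs at 61.8° with |QF| = 27.0, so F = (12.76, 23.80). T is determined by |FT| = 30.6 and |TJ| = 41.8 together: it lies at the intersection of circle(F, 30.6) and circle(J, 41.8). With |FJ| = 45.29, the foot of the radical line on FJ is 13.70 from F and the perpendicular offset is √(30.6² − 13.70²) = 27.36. Taking the left-of-FJ solution: T = (38.79, 39.88).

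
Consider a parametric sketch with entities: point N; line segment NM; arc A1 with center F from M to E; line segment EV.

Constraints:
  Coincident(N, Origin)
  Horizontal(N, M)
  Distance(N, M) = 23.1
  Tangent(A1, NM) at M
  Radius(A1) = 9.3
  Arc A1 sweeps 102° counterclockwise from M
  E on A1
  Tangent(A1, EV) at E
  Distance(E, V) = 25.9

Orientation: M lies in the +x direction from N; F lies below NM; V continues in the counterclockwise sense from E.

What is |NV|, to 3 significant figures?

41.4

N is at the origin; NM is horizontal with |NM| = 23.1 and M on the +x side, so M = (23.1, 0.00). Tangency of A1 to NM means the radius FM is perpendicular to NM, so F = M + (0, -9.3) = (23.1, -9.30). On A1, M sits at bearing 90° from F; a 102° counterclockwise sweep puts E at bearing 192°, so E = F + 9.3·(cos 192°, sin 192°) = (14.0, -11.2). A1 meets EV tangentially, so FE is at right angles to EV, so EV runs along (−sin 192°, cos 192°); with |EV| = 25.9, V = (19.4, -36.6). Then |NV| = |V − N| = 41.4.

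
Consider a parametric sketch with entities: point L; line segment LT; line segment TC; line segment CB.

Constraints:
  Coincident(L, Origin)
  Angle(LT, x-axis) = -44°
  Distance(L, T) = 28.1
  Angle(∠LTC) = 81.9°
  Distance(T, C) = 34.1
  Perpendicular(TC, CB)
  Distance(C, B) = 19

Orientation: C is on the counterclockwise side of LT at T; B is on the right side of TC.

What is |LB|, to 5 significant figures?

55.683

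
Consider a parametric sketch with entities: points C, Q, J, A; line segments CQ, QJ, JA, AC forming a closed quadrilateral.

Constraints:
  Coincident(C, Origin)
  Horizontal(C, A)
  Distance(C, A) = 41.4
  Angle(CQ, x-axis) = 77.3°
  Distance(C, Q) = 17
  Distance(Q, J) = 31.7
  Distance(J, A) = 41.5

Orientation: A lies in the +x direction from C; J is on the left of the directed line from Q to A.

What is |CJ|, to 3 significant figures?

46.9

Checks: |QJ| = 31.70 ✓; |JA| = 41.50 ✓.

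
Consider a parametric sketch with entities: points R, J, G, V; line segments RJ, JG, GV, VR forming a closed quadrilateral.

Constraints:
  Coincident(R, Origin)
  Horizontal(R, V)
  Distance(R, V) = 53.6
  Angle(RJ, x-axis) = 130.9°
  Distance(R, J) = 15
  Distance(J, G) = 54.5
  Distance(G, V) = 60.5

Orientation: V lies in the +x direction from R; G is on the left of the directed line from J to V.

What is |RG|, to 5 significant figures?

58.850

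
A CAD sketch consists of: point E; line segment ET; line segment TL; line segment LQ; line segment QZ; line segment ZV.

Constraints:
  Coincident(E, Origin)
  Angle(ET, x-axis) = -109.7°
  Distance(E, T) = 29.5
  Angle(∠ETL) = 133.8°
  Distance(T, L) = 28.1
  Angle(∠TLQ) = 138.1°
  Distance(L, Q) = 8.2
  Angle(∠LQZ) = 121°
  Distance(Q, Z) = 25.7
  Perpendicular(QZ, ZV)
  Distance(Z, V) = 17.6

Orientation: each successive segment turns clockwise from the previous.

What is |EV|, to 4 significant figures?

33.05

∠LQZ = 121.0° gives QZ at 103.2° from the x-axis; with |QZ| = 25.7, Z = (-49.27, -11.72). QZ ⟂ ZV, so ZV runs at 13.20°; with |ZV| = 17.6, V = (-32.14, -7.701). Then |EV| = |V − E| = 33.05.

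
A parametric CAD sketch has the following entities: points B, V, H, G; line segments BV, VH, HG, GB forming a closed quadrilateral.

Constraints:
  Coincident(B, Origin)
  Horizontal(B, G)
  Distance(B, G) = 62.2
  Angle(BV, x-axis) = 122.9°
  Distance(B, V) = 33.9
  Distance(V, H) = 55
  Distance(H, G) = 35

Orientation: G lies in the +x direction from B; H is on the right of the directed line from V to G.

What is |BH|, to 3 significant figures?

27.4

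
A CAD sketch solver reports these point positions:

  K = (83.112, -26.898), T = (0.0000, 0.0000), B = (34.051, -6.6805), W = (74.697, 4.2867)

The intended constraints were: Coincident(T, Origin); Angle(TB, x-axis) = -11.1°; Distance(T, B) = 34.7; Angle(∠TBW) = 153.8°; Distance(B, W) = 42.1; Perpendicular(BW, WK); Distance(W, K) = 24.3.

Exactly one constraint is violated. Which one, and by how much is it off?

Distance(W, K) = 24.3 — off by 8.00.

T = (0.00, 0.00) ✓; TB at -11.10° ✓; |TB| = 34.70 ✓; ∠TBW = 153.8° ✓; |BW| = 42.10 ✓; ∠(BW, WK) = 90.00° ✓; |WK| = 32.30 ✗.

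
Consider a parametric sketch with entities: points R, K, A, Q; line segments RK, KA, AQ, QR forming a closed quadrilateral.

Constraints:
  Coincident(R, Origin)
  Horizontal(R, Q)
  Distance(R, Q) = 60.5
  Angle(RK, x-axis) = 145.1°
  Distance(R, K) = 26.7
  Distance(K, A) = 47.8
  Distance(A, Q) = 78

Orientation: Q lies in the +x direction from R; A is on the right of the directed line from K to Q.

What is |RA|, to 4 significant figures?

33.12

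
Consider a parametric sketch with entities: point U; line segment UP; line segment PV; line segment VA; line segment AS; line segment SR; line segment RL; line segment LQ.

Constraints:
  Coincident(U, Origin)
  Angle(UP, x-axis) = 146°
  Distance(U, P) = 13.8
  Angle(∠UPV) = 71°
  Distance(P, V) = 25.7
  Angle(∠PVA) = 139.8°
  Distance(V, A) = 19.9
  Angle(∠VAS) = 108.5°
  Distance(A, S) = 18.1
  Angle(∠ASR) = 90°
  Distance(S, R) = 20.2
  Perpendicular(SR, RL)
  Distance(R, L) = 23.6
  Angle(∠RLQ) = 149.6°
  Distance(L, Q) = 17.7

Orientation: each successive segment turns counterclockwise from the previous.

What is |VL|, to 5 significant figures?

1.5581

U is at the origin; UP runs at 146.0° with length 13.8, so P = (-11.441, 7.7169). ∠UPV = 71.0° gives PV at -105.00° from the x-axis; with |PV| = 25.7, V = (-18.092, -17.107). ∠PVA = 139.8° gives VA at -64.800° from the x-axis; with |VA| = 19.9, A = (-9.6194, -35.113). ∠VAS = 108.5° gives AS at 6.7000° from the x-axis; with |AS| = 18.1, S = (8.3570, -33.002). ∠ASR = 90.0° gives SR at 96.700° from the x-axis; with |SR| = 20.2, R = (6.0003, -12.940). The perpendicularity gives RL at right angles to SR, so RL runs at -173.30°; with |RL| = 23.6, L = (-17.439, -15.693). Then |VL| = |L − V| = 1.5581.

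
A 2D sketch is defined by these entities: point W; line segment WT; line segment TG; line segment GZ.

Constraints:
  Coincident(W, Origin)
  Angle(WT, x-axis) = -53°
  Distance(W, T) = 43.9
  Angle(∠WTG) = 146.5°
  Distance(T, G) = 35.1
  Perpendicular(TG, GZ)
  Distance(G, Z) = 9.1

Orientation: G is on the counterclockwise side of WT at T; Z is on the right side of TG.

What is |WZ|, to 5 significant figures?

79.075

W is at the origin; WT runs at -53.0° with length 43.9, so T = 43.9·(cos -53.0°, sin -53.0°) = (26.420, -35.060). ∠WTG = 146.5°, so TG runs at -53.0° + (180° − 146.5°) = -19.500° from the x-axis; with |TG| = 35.1, G = T + 35.1·(cos -19.500°, sin -19.500°) = (59.506, -46.777). TG ⟂ GZ; with |GZ| = 9.1 on the right of TG, Z = G + 9.1·(-0.33381, -0.94264) = (56.469, -55.355). Then |WZ| = |Z − W| = 79.075.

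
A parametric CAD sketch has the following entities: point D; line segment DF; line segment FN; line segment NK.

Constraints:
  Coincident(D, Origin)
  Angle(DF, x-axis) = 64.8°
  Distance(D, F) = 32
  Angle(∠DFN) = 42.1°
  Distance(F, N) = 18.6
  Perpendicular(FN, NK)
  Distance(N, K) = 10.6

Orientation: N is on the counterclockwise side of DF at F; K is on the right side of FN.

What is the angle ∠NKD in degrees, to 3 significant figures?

9.12°

∠DFN = 42.1°, so FN runs at 64.8° + (180° − 42.1°) = 203° from the x-axis; with |FN| = 18.6, N = F + 18.6·(cos 203°, sin 203°) = (-3.53, 21.8). FN is perpendicular to NK; with |NK| = 10.6 on the right of FN, K = N + 10.6·(-0.386, 0.923) = (-7.62, 31.6). Then cos ∠NKD = KN·KD / (|KN||KD|), giving 9.12°.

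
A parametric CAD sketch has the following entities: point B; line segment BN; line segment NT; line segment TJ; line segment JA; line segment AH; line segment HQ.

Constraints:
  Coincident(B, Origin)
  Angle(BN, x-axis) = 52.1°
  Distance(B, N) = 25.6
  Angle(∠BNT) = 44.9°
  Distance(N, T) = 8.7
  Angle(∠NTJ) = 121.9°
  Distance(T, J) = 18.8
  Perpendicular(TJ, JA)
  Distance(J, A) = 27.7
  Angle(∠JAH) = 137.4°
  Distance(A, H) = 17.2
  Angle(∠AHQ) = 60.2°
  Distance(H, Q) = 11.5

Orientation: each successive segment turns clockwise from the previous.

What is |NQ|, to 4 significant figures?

23.52

B is at the origin; BN runs at 52.1° with length 25.6, so N = (15.73, 20.20). ∠BNT = 44.9° gives NT at -83.00° from the x-axis; with |NT| = 8.7, T = (16.79, 11.57). ∠NTJ = 121.9° gives TJ at -141.1° from the x-axis; with |TJ| = 18.8, J = (2.155, -0.2403). The perpendicularity gives JA at right angles to TJ, so JA runs at 128.9°; with |JA| = 27.7, A = (-15.24, 21.32). ∠JAH = 137.4° gives AH at 86.30° from the x-axis; with |AH| = 17.2, H = (-14.13, 38.48). ∠AHQ = 60.2° gives HQ at -33.50° from the x-axis; with |HQ| = 11.5, Q = (-4.540, 32.13). Then |NQ| = |Q − N| = 23.52.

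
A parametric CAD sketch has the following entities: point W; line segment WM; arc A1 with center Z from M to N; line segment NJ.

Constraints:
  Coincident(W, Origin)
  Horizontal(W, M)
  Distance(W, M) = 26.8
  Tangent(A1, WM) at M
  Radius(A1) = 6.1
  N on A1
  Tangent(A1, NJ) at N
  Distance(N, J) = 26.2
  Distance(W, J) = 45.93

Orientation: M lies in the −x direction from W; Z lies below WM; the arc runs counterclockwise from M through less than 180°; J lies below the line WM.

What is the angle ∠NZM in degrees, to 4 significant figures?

90.69°

W is at the origin; WM is horizontal with |WM| = 26.8 and M on the −x side, so M = (-26.80, 0.000). A1 meets WM tangentially, so ZM is at right angles to WM, so Z = M + (0, -6.1) = (-26.80, -6.100). Since ZN ⟂ NJ (tangency), |ZJ| = √(6.1² + 26.2²) = 26.90 regardless of where N sits on A1. So J lies on both circle(W, 45.93) and circle(Z, 26.90); the below-WM intersection is J = (-32.58, -32.37). N is the foot of the tangent from J: N = (-32.90, -6.174).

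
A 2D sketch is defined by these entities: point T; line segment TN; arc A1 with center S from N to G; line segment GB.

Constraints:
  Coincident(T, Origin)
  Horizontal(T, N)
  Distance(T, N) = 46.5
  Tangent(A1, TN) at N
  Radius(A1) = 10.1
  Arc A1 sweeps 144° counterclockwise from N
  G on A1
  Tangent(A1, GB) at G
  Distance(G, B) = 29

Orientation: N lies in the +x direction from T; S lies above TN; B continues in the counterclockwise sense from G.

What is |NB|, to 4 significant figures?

39.43

T is at the origin; TN is horizontal with |TN| = 46.5 and N on the +x side, so N = (46.50, 0.000). The tangent condition forces SN to be normal to TN, so S = N + (0, 10.1) = (46.50, 10.10). On A1, N sits at bearing -90° from S; a 144° counterclockwise sweep puts G at bearing 54°, so G = S + 10.1·(cos 54°, sin 54°) = (52.44, 18.27). Since A1 is tangent to GB there, SG ⟂ GB, so GB runs along (−sin 54°, cos 54°); with |GB| = 29.0, B = (28.98, 35.32). Then |NB| = |B − N| = 39.43.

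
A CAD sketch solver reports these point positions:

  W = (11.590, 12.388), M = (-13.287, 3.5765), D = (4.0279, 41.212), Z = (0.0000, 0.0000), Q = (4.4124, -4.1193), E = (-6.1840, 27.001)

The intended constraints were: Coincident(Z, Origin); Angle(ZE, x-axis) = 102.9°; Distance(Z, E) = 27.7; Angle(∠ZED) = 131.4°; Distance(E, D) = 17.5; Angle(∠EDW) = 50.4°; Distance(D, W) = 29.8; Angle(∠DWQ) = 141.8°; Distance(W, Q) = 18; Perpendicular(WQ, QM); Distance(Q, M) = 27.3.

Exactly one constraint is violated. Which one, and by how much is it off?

Distance(Q, M) = 27.3 — off by 8.00.

Z = (0.00, 0.00) ✓; ZE at 102.9° ✓; |ZE| = 27.70 ✓; ∠ZED = 131.4° ✓; |ED| = 17.50 ✓; ∠EDW = 50.40° ✓; |DW| = 29.80 ✓; ∠DWQ = 141.8° ✓; |WQ| = 18.00 ✓; ∠(WQ, QM) = 90.00° ✓; |QM| = 19.30 ✗.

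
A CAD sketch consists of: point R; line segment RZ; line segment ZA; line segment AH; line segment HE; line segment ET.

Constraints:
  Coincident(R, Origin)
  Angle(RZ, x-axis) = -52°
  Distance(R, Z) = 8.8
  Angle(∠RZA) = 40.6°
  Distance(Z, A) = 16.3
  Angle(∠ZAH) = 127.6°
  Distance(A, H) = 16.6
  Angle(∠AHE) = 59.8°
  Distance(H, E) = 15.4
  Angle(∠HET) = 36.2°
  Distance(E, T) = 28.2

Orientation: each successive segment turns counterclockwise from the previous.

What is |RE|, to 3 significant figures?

10.4

R is at the origin; RZ runs at -52.0° with length 8.8, so Z = (5.42, -6.93). ∠RZA = 40.6° gives ZA at 87.4° from the x-axis; with |ZA| = 16.3, A = (6.16, 9.35). ∠ZAH = 127.6° gives AH at 140° from the x-axis; with |AH| = 16.6, H = (-6.52, 20.1). ∠AHE = 59.8° gives HE at -100° from the x-axis; with |HE| = 15.4, E = (-9.20, 4.90). Then |RE| = |E − R| = 10.4.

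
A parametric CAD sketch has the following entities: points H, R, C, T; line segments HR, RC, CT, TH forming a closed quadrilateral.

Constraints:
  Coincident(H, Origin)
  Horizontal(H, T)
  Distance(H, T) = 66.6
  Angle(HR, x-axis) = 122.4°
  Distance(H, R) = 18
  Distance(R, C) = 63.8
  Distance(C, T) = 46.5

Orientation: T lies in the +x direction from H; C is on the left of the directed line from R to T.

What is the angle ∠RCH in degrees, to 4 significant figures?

16.17°

Checks: H = (0.00, 0.00) ✓; |RC| = 63.80 ✓; |CT| = 46.50 ✓.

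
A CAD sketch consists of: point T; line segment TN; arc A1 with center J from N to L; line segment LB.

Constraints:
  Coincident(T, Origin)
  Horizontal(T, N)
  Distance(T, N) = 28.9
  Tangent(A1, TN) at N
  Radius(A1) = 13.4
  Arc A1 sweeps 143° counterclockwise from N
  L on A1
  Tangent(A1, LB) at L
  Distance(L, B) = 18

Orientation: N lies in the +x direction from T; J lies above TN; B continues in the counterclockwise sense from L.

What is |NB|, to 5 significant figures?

35.500

On A1, N sits at bearing -90° from J; a 143° counterclockwise sweep puts L at bearing 53°, so L = J + 13.4·(cos 53°, sin 53°) = (36.964, 24.102). Tangency of A1 to LB means the radius JL is perpendicular to LB, so LB runs along (−sin 53°, cos 53°); with |LB| = 18.0, B = (22.589, 34.934). Then |NB| = |B − N| = 35.500.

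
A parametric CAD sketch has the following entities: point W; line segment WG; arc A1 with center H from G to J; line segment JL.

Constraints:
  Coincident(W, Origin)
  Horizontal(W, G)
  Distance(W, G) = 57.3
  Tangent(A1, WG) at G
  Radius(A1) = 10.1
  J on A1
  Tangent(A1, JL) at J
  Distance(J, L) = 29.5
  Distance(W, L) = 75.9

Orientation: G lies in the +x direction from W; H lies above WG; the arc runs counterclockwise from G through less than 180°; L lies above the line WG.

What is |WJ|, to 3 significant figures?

68.3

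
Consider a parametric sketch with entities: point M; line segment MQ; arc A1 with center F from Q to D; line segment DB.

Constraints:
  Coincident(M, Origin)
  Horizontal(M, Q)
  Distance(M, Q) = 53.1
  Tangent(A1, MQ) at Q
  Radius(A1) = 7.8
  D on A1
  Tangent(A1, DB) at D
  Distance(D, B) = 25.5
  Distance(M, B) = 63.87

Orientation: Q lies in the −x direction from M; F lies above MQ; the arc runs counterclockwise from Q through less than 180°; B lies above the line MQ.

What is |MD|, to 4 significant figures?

46.84

M is at the origin; MQ is horizontal with |MQ| = 53.1 and Q on the −x side, so Q = (-53.10, 0.000). Since A1 is tangent to MQ there, FQ ⟂ MQ, so F = Q + (0, 7.8) = (-53.10, 7.800). Since FD ⟂ DB (tangency), |FB| = √(7.8² + 25.5²) = 26.67 regardless of where D sits on A1. So B lies on both circle(M, 63.87) and circle(F, 26.67); the above-MQ intersection is B = (-53.78, 34.46). D is the foot of the tangent from B: D = (-45.70, 10.27).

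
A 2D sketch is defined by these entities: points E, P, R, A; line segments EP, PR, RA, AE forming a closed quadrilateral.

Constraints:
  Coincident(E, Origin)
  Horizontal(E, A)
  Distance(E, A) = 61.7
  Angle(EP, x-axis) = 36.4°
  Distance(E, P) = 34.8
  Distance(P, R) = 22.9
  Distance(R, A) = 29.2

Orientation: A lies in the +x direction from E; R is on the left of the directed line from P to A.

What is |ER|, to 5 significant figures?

56.787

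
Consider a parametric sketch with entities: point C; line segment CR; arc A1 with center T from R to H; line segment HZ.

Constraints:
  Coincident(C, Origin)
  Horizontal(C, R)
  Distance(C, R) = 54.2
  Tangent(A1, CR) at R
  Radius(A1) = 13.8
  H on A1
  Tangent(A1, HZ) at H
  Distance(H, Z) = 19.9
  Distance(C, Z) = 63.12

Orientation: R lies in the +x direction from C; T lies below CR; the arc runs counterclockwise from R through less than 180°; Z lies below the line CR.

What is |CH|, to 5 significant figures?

46.302

Checks: C.y = 0.00, R.y = 0.00 ✓; |TH| = 13.80 ✓; ∠(TH, HZ) = 90.00° ✓; |HZ| = 19.90 ✓; |CZ| = 63.12 ✓.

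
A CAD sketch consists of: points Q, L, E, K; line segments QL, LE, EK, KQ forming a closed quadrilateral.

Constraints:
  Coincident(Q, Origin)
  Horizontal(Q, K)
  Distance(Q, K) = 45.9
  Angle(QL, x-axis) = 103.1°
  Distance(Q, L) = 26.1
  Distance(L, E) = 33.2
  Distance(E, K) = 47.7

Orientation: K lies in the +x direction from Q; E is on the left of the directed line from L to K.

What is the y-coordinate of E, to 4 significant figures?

41.82

Checks: |LE| = 33.20 ✓; |EK| = 47.70 ✓.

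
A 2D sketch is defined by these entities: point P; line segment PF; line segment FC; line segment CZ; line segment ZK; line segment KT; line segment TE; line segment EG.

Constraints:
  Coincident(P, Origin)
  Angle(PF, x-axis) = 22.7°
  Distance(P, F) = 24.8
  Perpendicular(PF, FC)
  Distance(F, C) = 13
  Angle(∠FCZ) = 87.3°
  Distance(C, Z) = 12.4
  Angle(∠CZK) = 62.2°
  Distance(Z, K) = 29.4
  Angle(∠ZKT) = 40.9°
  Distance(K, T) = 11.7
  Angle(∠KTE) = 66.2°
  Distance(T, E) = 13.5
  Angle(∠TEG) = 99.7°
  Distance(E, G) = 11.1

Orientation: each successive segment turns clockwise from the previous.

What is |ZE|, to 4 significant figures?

17.40

∠ZKT = 40.9° gives KT at -56.90° from the x-axis; with |KT| = 11.7, T = (26.62, 12.66). ∠KTE = 66.2° gives TE at -170.7° from the x-axis; with |TE| = 13.5, E = (13.30, 10.48). Then |ZE| = |E − Z| = 17.40.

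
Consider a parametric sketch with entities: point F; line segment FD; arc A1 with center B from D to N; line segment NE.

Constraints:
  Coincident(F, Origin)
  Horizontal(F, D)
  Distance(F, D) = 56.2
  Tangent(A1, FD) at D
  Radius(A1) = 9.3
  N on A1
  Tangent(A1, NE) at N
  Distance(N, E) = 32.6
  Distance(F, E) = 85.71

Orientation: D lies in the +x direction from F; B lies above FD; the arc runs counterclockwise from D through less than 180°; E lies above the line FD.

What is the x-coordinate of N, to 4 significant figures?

64.66

F is at the origin; FD is horizontal with |FD| = 56.2 and D on the +x side, so D = (56.20, 0.000). Since A1 is tangent to FD there, BD ⟂ FD, so B = D + (0, 9.3) = (56.20, 9.300). Since BN ⟂ NE (tangency), |BE| = √(9.3² + 32.6²) = 33.90 regardless of where N sits on A1. So E lies on both circle(F, 85.71) and circle(B, 33.90); the above-FD intersection is E = (78.19, 35.10). N is the foot of the tangent from E: N = (64.66, 5.439).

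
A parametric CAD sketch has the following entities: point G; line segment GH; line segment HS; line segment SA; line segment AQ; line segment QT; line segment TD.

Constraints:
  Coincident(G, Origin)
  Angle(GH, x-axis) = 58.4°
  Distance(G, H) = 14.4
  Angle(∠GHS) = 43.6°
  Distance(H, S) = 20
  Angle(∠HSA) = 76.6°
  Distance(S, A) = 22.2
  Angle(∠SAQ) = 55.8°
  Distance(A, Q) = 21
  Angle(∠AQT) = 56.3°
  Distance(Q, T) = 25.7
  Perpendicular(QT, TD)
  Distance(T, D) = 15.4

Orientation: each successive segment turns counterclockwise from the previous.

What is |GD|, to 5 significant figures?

19.498

G is at the origin; GH runs at 58.4° with length 14.4, so H = (7.5454, 12.265). ∠GHS = 43.6° gives HS at -165.20° from the x-axis; with |HS| = 20.0, S = (-11.791, 7.1560). ∠HSA = 76.6° gives SA at -61.800° from the x-axis; with |SA| = 22.2, A = (-1.3004, -12.409). ∠SAQ = 55.8° gives AQ at 62.400° from the x-axis; with |AQ| = 21.0, Q = (8.4288, 6.2013). ∠AQT = 56.3° gives QT at -173.90° from the x-axis; with |QT| = 25.7, T = (-17.126, 3.4703). The perpendicularity gives TD at right angles to QT, so TD runs at -83.900°; with |TD| = 15.4, D = (-15.489, -11.842). Then |GD| = |D − G| = 19.498.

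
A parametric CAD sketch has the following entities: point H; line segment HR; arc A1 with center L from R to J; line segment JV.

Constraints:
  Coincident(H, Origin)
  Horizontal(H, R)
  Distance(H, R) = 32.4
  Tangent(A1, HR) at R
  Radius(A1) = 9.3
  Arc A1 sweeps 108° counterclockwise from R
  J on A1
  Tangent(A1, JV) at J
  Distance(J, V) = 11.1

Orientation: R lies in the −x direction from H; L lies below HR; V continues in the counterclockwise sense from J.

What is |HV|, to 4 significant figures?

44.12

On A1, R sits at bearing 90° from L; a 108° counterclockwise sweep puts J at bearing 198°, so J = L + 9.3·(cos 198°, sin 198°) = (-41.24, -12.17). The tangent condition forces LJ to be normal to JV, so JV runs along (−sin 198°, cos 198°); with |JV| = 11.1, V = (-37.81, -22.73). Then |HV| = |V − H| = 44.12.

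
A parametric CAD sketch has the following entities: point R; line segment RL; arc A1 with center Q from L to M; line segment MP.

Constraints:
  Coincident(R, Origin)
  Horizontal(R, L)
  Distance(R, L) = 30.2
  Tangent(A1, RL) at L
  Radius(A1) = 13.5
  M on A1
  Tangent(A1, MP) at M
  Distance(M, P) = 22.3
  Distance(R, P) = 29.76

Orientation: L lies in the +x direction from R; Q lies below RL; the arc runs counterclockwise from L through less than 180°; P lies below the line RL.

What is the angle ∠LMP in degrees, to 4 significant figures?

146.9°

Checks: |QM| = 13.50 ✓; ∠(QM, MP) = 90.00° ✓; |MP| = 22.30 ✓; |RP| = 29.76 ✓.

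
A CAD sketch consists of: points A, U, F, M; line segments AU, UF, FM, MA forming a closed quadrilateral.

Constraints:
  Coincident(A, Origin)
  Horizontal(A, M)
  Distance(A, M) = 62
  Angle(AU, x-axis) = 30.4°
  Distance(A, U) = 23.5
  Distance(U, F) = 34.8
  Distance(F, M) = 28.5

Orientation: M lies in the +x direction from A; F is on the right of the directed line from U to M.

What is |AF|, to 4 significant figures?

42.92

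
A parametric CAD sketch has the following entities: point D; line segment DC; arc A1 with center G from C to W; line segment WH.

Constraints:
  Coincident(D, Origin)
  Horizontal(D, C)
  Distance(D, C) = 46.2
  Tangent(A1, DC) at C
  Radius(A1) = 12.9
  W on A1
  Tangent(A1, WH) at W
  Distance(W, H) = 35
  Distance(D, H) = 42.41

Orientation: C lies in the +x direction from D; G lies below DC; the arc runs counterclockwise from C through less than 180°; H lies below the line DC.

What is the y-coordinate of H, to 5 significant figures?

-38.076

D is at the origin; D and C share the same y with |DC| = 46.2 and C on the +x side, so C = (46.200, 0.0000). Since A1 is tangent to DC there, GC ⟂ DC, so G = C + (0, -12.9) = (46.200, -12.900). Since GW ⟂ WH (tangency), |GH| = √(12.9² + 35.0²) = 37.302 regardless of where W sits on A1. So H lies on both circle(D, 42.41) and circle(G, 37.302); the below-DC intersection is H = (18.676, -38.076). W is the foot of the tangent from H: W = (34.739, -6.9798).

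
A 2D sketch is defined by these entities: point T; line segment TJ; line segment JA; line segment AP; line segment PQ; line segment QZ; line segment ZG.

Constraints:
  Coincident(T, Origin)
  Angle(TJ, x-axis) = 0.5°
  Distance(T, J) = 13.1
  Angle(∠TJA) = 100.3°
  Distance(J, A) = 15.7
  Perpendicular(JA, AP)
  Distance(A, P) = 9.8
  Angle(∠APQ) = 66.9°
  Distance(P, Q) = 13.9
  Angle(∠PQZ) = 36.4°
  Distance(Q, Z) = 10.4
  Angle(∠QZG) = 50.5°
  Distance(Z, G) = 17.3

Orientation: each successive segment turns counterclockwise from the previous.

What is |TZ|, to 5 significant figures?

18.869

∠APQ = 66.9° gives PQ at -76.700° from the x-axis; with |PQ| = 13.9, Q = (9.3125, 3.7261). ∠PQZ = 36.4° gives QZ at 66.900° from the x-axis; with |QZ| = 10.4, Z = (13.393, 13.292). Then |TZ| = |Z − T| = 18.869.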